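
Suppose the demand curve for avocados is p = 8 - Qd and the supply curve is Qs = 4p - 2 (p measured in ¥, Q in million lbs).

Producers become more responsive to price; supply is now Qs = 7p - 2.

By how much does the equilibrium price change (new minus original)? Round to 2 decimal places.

-0.75

Solve the original market: 8 - p = 4p - 2, hence p = 2 and Q = 6.
After the shift, demand is Qd = 8 - p and supply is Qs = 7p - 2.
New equilibrium: 8 - p = 7p - 2 ⇒ 10 = 8p ⇒ p = 1.25, Q = 6.75.
Δp = 1.25 − 2 = -0.75.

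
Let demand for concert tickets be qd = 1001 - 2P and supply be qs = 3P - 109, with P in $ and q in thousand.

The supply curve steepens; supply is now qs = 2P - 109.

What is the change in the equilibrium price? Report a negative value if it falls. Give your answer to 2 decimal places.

Initially, 1001 - 2P = 3P - 109, so 1110 = 5P and P = 222, q = 557.
The shock moves the curves to qd = 1001 - 2P and qs = 2P - 109.
Setting them equal: 1001 - 2P = 2P - 109 → 1110 = 4P, so P = 277.5 and q = 446.
ΔP = 277.5 − 222 = +55.50.

+55.50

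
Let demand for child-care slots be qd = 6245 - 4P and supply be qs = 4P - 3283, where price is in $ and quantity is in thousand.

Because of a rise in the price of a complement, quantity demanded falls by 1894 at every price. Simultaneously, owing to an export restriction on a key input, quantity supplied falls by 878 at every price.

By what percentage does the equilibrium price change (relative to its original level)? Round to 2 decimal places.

Before the shock: 6245 - 4P = 4P - 3283 ⇒ 9528 = 8P ⇒ P = 1191, q = 1481.
The shock moves the curves to qd = 4351 - 4P and qs = 4P - 4161.
Equate the new curves: 4351 - 4P = 4P - 4161, giving 8512 = 8P, P = 1064, q = 95.
%ΔP = (1064 − 1191) / 1191 × 100 = -10.66%.

-10.66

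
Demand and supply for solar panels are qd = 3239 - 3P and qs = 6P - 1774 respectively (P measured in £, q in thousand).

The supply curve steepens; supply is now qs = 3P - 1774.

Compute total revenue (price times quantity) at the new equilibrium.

612003.75

Before the shock: 3239 - 3P = 6P - 1774 ⇒ 5013 = 9P ⇒ P = 557, q = 1568.
With the change applied: demand qd = 3239 - 3P, supply qs = 3P - 1774.
Equate the new curves: 3239 - 3P = 3P - 1774, giving 5013 = 6P, P = 835.5, q = 732.5.
New expenditure = 835.5 × 732.5 = 612003.75.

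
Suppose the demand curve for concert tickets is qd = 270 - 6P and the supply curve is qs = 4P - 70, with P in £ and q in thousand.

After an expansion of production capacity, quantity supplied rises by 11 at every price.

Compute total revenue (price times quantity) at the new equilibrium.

Before the shock: 270 - 6P = 4P - 70 ⇒ 340 = 10P ⇒ P = 34, q = 66.
With the change applied: demand qd = 270 - 6P, supply qs = 4P - 59.
New equilibrium: 270 - 6P = 4P - 59 ⇒ 329 = 10P ⇒ P = 32.9, q = 72.6.
New expenditure = 32.9 × 72.6 = 2388.54.

2388.54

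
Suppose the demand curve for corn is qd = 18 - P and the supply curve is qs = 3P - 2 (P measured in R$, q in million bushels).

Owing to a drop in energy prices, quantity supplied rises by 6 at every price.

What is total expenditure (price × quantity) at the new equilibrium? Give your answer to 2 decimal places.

Before the shock: 18 - P = 3P - 2 ⇒ 20 = 4P ⇒ P = 5, q = 13.
After the shift, demand is qd = 18 - P and supply is qs = 3P + 4.
Clearing the new market: 18 - P = 3P + 4, so P = 3.5 and q = 14.5.
New expenditure = 3.5 × 14.5 = 50.75.

50.75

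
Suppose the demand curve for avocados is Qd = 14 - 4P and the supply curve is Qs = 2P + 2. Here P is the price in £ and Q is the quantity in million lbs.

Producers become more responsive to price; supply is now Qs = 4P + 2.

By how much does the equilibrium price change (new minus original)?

-0.5

Original equilibrium: 14 - 4P = 2P + 2 gives 12 = 6P, so P = 2 and Q = 6.
After the shift, demand is Qd = 14 - 4P and supply is Qs = 4P + 2.
Clearing the new market: 14 - 4P = 4P + 2, so P = 1.5 and Q = 8.
ΔP = 1.5 − 2 = -0.5.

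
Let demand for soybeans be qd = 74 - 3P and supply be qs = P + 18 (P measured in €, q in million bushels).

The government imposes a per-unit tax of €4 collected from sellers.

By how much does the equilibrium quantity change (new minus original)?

Original equilibrium: 74 - 3P = P + 18 gives 56 = 4P, so P = 14 and q = 32.
Since sellers keep the price net of the tax, the effective supply curve becomes qs = P + 14.
Setting them equal: 74 - 3P = P + 14 → 60 = 4P, so P = 15 and q = 29.
Δq = 29 − 32 = -3.

-3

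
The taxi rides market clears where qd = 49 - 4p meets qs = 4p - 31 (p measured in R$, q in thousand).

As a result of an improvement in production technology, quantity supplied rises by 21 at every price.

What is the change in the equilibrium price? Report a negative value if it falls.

Solve the original market: 49 - 4p = 4p - 31, hence p = 10 and q = 9.
The new curves are qd = 49 - 4p (demand) and qs = 4p - 10 (supply).
Clearing the new market: 49 - 4p = 4p - 10, so p = 7.375 and q = 19.5.
Δp = 7.375 − 10 = -2.625.

-2.625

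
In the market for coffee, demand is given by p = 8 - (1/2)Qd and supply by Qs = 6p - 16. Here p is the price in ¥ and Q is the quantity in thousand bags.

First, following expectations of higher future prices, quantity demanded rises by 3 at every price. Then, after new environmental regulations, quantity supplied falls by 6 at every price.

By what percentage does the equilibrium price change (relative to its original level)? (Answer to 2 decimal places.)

Initially, 16 - 2p = 6p - 16, so 32 = 8p and p = 4, Q = 8.
With the change applied: demand Qd = 19 - 2p, supply Qs = 6p - 22.
Clearing the new market: 19 - 2p = 6p - 22, so p = 5.125 and Q = 8.75.
%Δp = (5.125 − 4) / 4 × 100 = +28.13%.

+28.13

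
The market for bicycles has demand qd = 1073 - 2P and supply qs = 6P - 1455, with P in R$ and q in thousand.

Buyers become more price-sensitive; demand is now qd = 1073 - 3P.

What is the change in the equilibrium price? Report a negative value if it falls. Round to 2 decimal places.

-35.11

Original equilibrium: 1073 - 2P = 6P - 1455 gives 2528 = 8P, so P = 316 and q = 441.
The new curves are qd = 1073 - 3P (demand) and qs = 6P - 1455 (supply).
Setting them equal: 1073 - 3P = 6P - 1455 → 2528 = 9P, so P = 2528/9 ≈ 280.8889 and q = 691/3 ≈ 230.3333.
ΔP = 280.8889 − 316 = -35.11.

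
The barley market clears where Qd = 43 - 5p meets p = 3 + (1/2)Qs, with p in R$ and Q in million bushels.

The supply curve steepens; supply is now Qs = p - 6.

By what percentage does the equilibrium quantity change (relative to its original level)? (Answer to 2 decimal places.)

-72.92

Original equilibrium: 43 - 5p = 2p - 6 gives 49 = 7p, so p = 7 and Q = 8.
After the shift, demand is Qd = 43 - 5p and supply is Qs = p - 6.
New equilibrium: 43 - 5p = p - 6 ⇒ 49 = 6p ⇒ p = 49/6 ≈ 8.1667, Q = 13/6 ≈ 2.1667.
%ΔQ = (2.1667 − 8) / 8 × 100 = -72.92%.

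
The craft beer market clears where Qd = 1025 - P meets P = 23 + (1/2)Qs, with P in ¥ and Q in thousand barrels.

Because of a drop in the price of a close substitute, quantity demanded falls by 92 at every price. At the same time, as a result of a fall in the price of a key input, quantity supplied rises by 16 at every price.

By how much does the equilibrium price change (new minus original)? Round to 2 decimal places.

Solve the original market: 1025 - P = 2P - 46, hence P = 357 and Q = 668.
After the shift, demand is Qd = 933 - P and supply is Qs = 2P - 30.
Clearing the new market: 933 - P = 2P - 30, so P = 321 and Q = 612.
ΔP = 321 − 357 = -36.00.

-36.00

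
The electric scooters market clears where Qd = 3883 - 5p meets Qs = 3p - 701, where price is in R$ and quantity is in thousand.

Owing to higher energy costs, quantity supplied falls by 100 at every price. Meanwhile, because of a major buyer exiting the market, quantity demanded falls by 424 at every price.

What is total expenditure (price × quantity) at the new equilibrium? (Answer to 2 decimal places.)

Original equilibrium: 3883 - 5p = 3p - 701 gives 4584 = 8p, so p = 573 and Q = 1018.
The new curves are Qd = 3459 - 5p (demand) and Qs = 3p - 801 (supply).
New equilibrium: 3459 - 5p = 3p - 801 ⇒ 4260 = 8p ⇒ p = 532.5, Q = 796.5.
New expenditure = 532.5 × 796.5 = 424136.25.

424136.25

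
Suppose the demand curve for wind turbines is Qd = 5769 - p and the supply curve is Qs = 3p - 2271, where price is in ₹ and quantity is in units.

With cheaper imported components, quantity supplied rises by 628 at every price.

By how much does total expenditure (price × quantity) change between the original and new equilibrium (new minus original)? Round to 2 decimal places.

-299242.00

Original equilibrium: 5769 - p = 3p - 2271 gives 8040 = 4p, so p = 2010 and Q = 3759.
The shock moves the curves to Qd = 5769 - p and Qs = 3p - 1643.
Equate the new curves: 5769 - p = 3p - 1643, giving 7412 = 4p, p = 1853, Q = 3916.
Expenditure moves from 2010×3759 = 7555590 to 1853×3916 = 7256348; change = -299242.00.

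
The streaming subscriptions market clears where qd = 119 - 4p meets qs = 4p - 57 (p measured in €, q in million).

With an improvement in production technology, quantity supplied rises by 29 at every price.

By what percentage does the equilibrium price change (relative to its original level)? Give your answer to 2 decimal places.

-16.48

Before the shock: 119 - 4p = 4p - 57 ⇒ 176 = 8p ⇒ p = 22, q = 31.
With the change applied: demand qd = 119 - 4p, supply qs = 4p - 28.
Setting them equal: 119 - 4p = 4p - 28 → 147 = 8p, so p = 18.375 and q = 45.5.
%Δp = (18.375 − 22) / 22 × 100 = -16.48%.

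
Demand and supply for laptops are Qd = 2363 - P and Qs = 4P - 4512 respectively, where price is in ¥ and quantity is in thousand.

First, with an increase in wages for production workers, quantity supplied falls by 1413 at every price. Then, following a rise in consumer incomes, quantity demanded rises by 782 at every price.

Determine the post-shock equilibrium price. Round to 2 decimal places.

1814.00

Solve the original market: 2363 - P = 4P - 4512, hence P = 1375 and Q = 988.
After the shift, demand is Qd = 3145 - P and supply is Qs = 4P - 5925.
Clearing the new market: 3145 - P = 4P - 5925, so P = 1814 and Q = 1331.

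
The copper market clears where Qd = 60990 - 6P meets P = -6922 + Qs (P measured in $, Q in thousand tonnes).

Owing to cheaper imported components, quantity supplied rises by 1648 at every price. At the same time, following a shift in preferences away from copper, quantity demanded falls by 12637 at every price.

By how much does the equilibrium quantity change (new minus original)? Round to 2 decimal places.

-392.71

Initially, 60990 - 6P = P + 6922, so 54068 = 7P and P = 7724, Q = 14646.
The shock moves the curves to Qd = 48353 - 6P and Qs = P + 8570.
Clearing the new market: 48353 - 6P = P + 8570, so P = 39783/7 ≈ 5683.2857 and Q = 99773/7 ≈ 14253.2857.
ΔQ = 14253.2857 − 14646 = -392.71.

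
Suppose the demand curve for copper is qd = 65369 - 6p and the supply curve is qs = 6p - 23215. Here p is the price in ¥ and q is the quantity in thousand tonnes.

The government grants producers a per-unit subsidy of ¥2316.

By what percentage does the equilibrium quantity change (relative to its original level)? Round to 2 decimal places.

+32.96

Solve the original market: 65369 - 6p = 6p - 23215, hence p = 7382 and q = 21077.
Since sellers receive the price plus the subsidy, the effective supply curve becomes qs = 6p - 9319.
New equilibrium: 65369 - 6p = 6p - 9319 ⇒ 74688 = 12p ⇒ p = 6224, q = 28025.
%Δq = (28025 − 21077) / 21077 × 100 = +32.96%.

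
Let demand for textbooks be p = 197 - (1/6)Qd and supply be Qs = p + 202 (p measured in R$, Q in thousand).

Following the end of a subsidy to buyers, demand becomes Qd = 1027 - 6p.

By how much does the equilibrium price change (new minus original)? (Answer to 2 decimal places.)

Original equilibrium: 1182 - 6p = p + 202 gives 980 = 7p, so p = 140 and Q = 342.
The new curves are Qd = 1027 - 6p (demand) and Qs = p + 202 (supply).
Equate the new curves: 1027 - 6p = p + 202, giving 825 = 7p, p = 825/7 ≈ 117.8571, Q = 2239/7 ≈ 319.8571.
Δp = 117.8571 − 140 = -22.14.

-22.14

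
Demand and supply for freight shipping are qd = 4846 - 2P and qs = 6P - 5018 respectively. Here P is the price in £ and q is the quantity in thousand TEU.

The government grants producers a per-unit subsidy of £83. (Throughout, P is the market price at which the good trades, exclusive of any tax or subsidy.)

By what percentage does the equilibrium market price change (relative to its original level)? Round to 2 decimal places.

-5.05

Before the shock: 4846 - 2P = 6P - 5018 ⇒ 9864 = 8P ⇒ P = 1233, q = 2380.
Since sellers receive the price plus the subsidy, the effective supply curve becomes qs = 6P - 4520.
Setting them equal: 4846 - 2P = 6P - 4520 → 9366 = 8P, so P = 1170.75 and q = 2504.5.
%ΔP = (1170.75 − 1233) / 1233 × 100 = -5.05%.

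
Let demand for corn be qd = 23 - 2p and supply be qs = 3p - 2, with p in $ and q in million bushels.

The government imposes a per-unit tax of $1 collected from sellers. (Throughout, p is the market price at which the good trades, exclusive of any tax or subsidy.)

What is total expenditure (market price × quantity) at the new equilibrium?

Original equilibrium: 23 - 2p = 3p - 2 gives 25 = 5p, so p = 5 and q = 13.
Since sellers keep the price net of the tax, the effective supply curve becomes qs = 3p - 5.
New equilibrium: 23 - 2p = 3p - 5 ⇒ 28 = 5p ⇒ p = 5.6, q = 11.8.
New expenditure = 5.6 × 11.8 = 66.08.

66.08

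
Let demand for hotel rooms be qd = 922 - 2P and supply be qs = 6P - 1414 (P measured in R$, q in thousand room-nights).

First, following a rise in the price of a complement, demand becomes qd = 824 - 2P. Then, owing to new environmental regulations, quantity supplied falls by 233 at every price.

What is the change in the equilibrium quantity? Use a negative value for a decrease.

-131.75

Solve the original market: 922 - 2P = 6P - 1414, hence P = 292 and q = 338.
The shock moves the curves to qd = 824 - 2P and qs = 6P - 1647.
Clearing the new market: 824 - 2P = 6P - 1647, so P = 308.875 and q = 206.25.
Δq = 206.25 − 338 = -131.75.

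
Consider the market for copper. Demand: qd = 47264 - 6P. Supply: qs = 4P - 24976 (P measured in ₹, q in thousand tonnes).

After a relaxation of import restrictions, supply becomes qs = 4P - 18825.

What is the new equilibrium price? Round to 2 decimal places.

Before the shock: 47264 - 6P = 4P - 24976 ⇒ 72240 = 10P ⇒ P = 7224, q = 3920.
After the shift, demand is qd = 47264 - 6P and supply is qs = 4P - 18825.
Clearing the new market: 47264 - 6P = 4P - 18825, so P = 6608.9 and q = 7610.6.

6608.90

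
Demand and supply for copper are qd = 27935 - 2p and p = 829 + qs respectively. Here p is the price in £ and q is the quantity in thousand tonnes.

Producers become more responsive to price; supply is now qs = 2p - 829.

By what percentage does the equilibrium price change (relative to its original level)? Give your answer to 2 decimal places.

-25.00

Solve the original market: 27935 - 2p = p - 829, hence p = 9588 and q = 8759.
The shock moves the curves to qd = 27935 - 2p and qs = 2p - 829.
Clearing the new market: 27935 - 2p = 2p - 829, so p = 7191 and q = 13553.
%Δp = (7191 − 9588) / 9588 × 100 = -25.00%.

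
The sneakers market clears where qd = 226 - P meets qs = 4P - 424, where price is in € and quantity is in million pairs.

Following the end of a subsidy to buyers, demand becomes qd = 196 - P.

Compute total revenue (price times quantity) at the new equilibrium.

Original equilibrium: 226 - P = 4P - 424 gives 650 = 5P, so P = 130 and q = 96.
The shock moves the curves to qd = 196 - P and qs = 4P - 424.
New equilibrium: 196 - P = 4P - 424 ⇒ 620 = 5P ⇒ P = 124, q = 72.
New expenditure = 124 × 72 = 8928.

8928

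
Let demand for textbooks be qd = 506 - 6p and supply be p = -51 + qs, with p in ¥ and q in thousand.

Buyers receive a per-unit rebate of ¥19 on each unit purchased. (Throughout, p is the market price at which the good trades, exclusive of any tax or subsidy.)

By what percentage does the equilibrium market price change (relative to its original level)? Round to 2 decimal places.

Initially, 506 - 6p = p + 51, so 455 = 7p and p = 65, q = 116.
Since buyers' out-of-pocket price is the market price minus the rebate, the effective demand curve becomes qd = 620 - 6p.
Equate the new curves: 620 - 6p = p + 51, giving 569 = 7p, p = 569/7 ≈ 81.2857, q = 926/7 ≈ 132.2857.
%Δp = (81.2857 − 65) / 65 × 100 = +25.05%.

+25.05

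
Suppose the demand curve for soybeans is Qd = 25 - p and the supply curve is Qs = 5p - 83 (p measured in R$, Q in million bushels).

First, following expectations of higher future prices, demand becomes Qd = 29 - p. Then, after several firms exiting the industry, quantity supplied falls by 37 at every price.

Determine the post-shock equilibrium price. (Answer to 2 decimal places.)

Before the shock: 25 - p = 5p - 83 ⇒ 108 = 6p ⇒ p = 18, Q = 7.
The shock moves the curves to Qd = 29 - p and Qs = 5p - 120.
Equate the new curves: 29 - p = 5p - 120, giving 149 = 6p, p = 149/6 ≈ 24.8333, Q = 25/6 ≈ 4.1667.

24.83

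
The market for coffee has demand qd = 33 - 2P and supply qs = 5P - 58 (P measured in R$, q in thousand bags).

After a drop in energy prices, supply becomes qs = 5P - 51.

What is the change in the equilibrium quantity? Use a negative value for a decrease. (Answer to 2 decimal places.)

Original equilibrium: 33 - 2P = 5P - 58 gives 91 = 7P, so P = 13 and q = 7.
After the shift, demand is qd = 33 - 2P and supply is qs = 5P - 51.
Clearing the new market: 33 - 2P = 5P - 51, so P = 12 and q = 9.
Δq = 9 − 7 = +2.00.

+2.00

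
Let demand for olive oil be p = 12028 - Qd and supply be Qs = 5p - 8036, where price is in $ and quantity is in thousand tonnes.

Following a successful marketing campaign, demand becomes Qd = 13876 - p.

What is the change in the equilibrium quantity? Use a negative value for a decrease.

Before the shock: 12028 - p = 5p - 8036 ⇒ 20064 = 6p ⇒ p = 3344, Q = 8684.
With the change applied: demand Qd = 13876 - p, supply Qs = 5p - 8036.
Equate the new curves: 13876 - p = 5p - 8036, giving 21912 = 6p, p = 3652, Q = 10224.
ΔQ = 10224 − 8684 = +1540.

+1540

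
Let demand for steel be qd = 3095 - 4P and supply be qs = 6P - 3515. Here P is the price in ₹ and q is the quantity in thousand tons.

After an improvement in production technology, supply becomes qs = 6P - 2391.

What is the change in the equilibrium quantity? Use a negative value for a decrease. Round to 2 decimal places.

Solve the original market: 3095 - 4P = 6P - 3515, hence P = 661 and q = 451.
The new curves are qd = 3095 - 4P (demand) and qs = 6P - 2391 (supply).
Setting them equal: 3095 - 4P = 6P - 2391 → 5486 = 10P, so P = 548.6 and q = 900.6.
Δq = 900.6 − 451 = +449.60.

+449.60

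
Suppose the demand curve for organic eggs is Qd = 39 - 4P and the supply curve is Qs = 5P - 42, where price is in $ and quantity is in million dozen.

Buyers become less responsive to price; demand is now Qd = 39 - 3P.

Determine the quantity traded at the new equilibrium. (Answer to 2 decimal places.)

8.63

Before the shock: 39 - 4P = 5P - 42 ⇒ 81 = 9P ⇒ P = 9, Q = 3.
After the shift, demand is Qd = 39 - 3P and supply is Qs = 5P - 42.
Setting them equal: 39 - 3P = 5P - 42 → 81 = 8P, so P = 10.125 and Q = 8.625.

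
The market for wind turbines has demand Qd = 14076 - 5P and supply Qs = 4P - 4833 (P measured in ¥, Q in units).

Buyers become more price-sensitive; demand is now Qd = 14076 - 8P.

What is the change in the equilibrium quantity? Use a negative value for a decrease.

Solve the original market: 14076 - 5P = 4P - 4833, hence P = 2101 and Q = 3571.
With the change applied: demand Qd = 14076 - 8P, supply Qs = 4P - 4833.
Clearing the new market: 14076 - 8P = 4P - 4833, so P = 1575.75 and Q = 1470.
ΔQ = 1470 − 3571 = -2101.

-2101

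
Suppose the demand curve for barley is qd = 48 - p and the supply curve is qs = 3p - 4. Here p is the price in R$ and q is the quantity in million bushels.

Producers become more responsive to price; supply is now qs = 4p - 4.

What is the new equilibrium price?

Before the shock: 48 - p = 3p - 4 ⇒ 52 = 4p ⇒ p = 13, q = 35.
The shock moves the curves to qd = 48 - p and qs = 4p - 4.
New equilibrium: 48 - p = 4p - 4 ⇒ 52 = 5p ⇒ p = 10.4, q = 37.6.

10.4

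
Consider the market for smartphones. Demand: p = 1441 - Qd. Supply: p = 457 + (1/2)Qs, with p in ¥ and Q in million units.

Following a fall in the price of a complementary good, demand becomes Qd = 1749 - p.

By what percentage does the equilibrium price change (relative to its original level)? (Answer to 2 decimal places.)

Before the shock: 1441 - p = 2p - 914 ⇒ 2355 = 3p ⇒ p = 785, Q = 656.
The shock moves the curves to Qd = 1749 - p and Qs = 2p - 914.
New equilibrium: 1749 - p = 2p - 914 ⇒ 2663 = 3p ⇒ p = 2663/3 ≈ 887.6667, Q = 2584/3 ≈ 861.3333.
%Δp = (887.6667 − 785) / 785 × 100 = +13.08%.

+13.08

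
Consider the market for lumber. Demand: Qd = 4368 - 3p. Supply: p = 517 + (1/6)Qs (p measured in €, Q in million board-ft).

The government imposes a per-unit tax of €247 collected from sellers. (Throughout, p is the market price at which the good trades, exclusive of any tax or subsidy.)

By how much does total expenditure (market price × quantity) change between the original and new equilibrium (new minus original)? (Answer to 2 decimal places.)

Solve the original market: 4368 - 3p = 6p - 3102, hence p = 830 and Q = 1878.
Since sellers keep the price net of the tax, the effective supply curve becomes Qs = 6p - 4584.
Setting them equal: 4368 - 3p = 6p - 4584 → 8952 = 9p, so p = 2984/3 ≈ 994.6667 and Q = 1384.
Expenditure moves from 830×1878 = 1558740 to 994.6667×1384 = 1376618.6667; change = -182121.33.

-182121.33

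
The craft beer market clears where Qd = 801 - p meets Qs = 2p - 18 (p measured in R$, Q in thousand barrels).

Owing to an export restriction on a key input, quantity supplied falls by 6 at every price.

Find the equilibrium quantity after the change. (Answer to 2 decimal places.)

526.00

Original equilibrium: 801 - p = 2p - 18 gives 819 = 3p, so p = 273 and Q = 528.
After the shift, demand is Qd = 801 - p and supply is Qs = 2p - 24.
Equate the new curves: 801 - p = 2p - 24, giving 825 = 3p, p = 275, Q = 526.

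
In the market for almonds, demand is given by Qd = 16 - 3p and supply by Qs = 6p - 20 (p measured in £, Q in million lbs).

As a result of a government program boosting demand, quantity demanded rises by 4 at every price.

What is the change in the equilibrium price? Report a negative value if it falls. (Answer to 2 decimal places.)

+0.44

Initially, 16 - 3p = 6p - 20, so 36 = 9p and p = 4, Q = 4.
The new curves are Qd = 20 - 3p (demand) and Qs = 6p - 20 (supply).
New equilibrium: 20 - 3p = 6p - 20 ⇒ 40 = 9p ⇒ p = 40/9 ≈ 4.4444, Q = 20/3 ≈ 6.6667.
Δp = 4.4444 − 4 = +0.44.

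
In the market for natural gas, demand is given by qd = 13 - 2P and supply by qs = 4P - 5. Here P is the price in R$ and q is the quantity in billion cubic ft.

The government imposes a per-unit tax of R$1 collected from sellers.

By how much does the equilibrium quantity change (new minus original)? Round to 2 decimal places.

-1.33

Before the shock: 13 - 2P = 4P - 5 ⇒ 18 = 6P ⇒ P = 3, q = 7.
Since sellers keep the price net of the tax, the effective supply curve becomes qs = 4P - 9.
New equilibrium: 13 - 2P = 4P - 9 ⇒ 22 = 6P ⇒ P = 11/3 ≈ 3.6667, q = 17/3 ≈ 5.6667.
Δq = 5.6667 − 7 = -1.33.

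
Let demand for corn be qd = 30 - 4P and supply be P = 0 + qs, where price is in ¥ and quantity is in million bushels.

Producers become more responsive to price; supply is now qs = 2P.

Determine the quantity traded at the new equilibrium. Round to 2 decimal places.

10.00

Original equilibrium: 30 - 4P = P gives 30 = 5P, so P = 6 and q = 6.
With the change applied: demand qd = 30 - 4P, supply qs = 2P.
New equilibrium: 30 - 4P = 2P ⇒ 30 = 6P ⇒ P = 5, q = 10.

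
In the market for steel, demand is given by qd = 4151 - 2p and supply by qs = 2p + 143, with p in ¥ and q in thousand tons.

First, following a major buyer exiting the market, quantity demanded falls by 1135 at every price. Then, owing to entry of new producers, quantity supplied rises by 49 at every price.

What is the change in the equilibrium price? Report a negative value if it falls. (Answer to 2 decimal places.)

-296.00

Solve the original market: 4151 - 2p = 2p + 143, hence p = 1002 and q = 2147.
The new curves are qd = 3016 - 2p (demand) and qs = 2p + 192 (supply).
New equilibrium: 3016 - 2p = 2p + 192 ⇒ 2824 = 4p ⇒ p = 706, q = 1604.
Δp = 706 − 1002 = -296.00.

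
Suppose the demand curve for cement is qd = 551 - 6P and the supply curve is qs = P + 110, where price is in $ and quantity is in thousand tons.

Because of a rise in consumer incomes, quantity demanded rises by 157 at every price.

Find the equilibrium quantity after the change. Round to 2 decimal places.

195.43

Before the shock: 551 - 6P = P + 110 ⇒ 441 = 7P ⇒ P = 63, q = 173.
The new curves are qd = 708 - 6P (demand) and qs = P + 110 (supply).
Setting them equal: 708 - 6P = P + 110 → 598 = 7P, so P = 598/7 ≈ 85.4286 and q = 1368/7 ≈ 195.4286.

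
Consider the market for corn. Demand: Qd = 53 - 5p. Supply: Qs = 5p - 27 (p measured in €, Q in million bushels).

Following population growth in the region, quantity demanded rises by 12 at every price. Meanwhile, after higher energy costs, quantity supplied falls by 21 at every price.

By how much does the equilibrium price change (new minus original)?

Before the shock: 53 - 5p = 5p - 27 ⇒ 80 = 10p ⇒ p = 8, Q = 13.
After the shift, demand is Qd = 65 - 5p and supply is Qs = 5p - 48.
New equilibrium: 65 - 5p = 5p - 48 ⇒ 113 = 10p ⇒ p = 11.3, Q = 8.5.
Δp = 11.3 − 8 = +3.3.

+3.3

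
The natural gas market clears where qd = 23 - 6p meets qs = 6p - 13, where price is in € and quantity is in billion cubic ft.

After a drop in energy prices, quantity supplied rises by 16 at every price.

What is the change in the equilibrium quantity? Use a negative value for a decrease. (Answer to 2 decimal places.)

+8.00

Solve the original market: 23 - 6p = 6p - 13, hence p = 3 and q = 5.
After the shift, demand is qd = 23 - 6p and supply is qs = 6p + 3.
Equate the new curves: 23 - 6p = 6p + 3, giving 20 = 12p, p = 5/3 ≈ 1.6667, q = 13.
Δq = 13 − 5 = +8.00.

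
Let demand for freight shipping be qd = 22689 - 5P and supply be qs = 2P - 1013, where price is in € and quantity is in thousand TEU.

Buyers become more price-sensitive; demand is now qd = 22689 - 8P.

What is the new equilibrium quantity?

3727.4

Solve the original market: 22689 - 5P = 2P - 1013, hence P = 3386 and q = 5759.
After the shift, demand is qd = 22689 - 8P and supply is qs = 2P - 1013.
Clearing the new market: 22689 - 8P = 2P - 1013, so P = 2370.2 and q = 3727.4.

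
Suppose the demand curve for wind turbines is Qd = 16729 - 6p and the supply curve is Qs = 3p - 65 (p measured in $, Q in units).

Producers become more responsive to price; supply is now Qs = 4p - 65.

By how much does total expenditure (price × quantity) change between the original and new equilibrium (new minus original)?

Initially, 16729 - 6p = 3p - 65, so 16794 = 9p and p = 1866, Q = 5533.
With the change applied: demand Qd = 16729 - 6p, supply Qs = 4p - 65.
New equilibrium: 16729 - 6p = 4p - 65 ⇒ 16794 = 10p ⇒ p = 1679.4, Q = 6652.6.
Expenditure moves from 1866×5533 = 10324578 to 1679.4×6652.6 = 11172376.44; change = +847798.44.

+847798.44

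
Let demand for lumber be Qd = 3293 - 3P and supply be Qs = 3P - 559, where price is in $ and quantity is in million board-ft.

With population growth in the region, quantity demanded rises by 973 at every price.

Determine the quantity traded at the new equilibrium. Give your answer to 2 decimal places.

Solve the original market: 3293 - 3P = 3P - 559, hence P = 642 and Q = 1367.
With the change applied: demand Qd = 4266 - 3P, supply Qs = 3P - 559.
New equilibrium: 4266 - 3P = 3P - 559 ⇒ 4825 = 6P ⇒ P = 4825/6 ≈ 804.1667, Q = 1853.5.

1853.50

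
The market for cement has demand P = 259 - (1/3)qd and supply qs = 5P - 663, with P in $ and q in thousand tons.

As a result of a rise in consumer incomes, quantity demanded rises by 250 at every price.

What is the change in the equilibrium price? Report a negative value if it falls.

+31.25

Solve the original market: 777 - 3P = 5P - 663, hence P = 180 and q = 237.
With the change applied: demand qd = 1027 - 3P, supply qs = 5P - 663.
New equilibrium: 1027 - 3P = 5P - 663 ⇒ 1690 = 8P ⇒ P = 211.25, q = 393.25.
ΔP = 211.25 − 180 = +31.25.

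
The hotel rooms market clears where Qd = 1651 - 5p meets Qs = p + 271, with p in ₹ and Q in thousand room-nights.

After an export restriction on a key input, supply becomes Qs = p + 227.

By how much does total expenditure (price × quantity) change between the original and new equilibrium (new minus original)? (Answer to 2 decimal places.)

Solve the original market: 1651 - 5p = p + 271, hence p = 230 and Q = 501.
With the change applied: demand Qd = 1651 - 5p, supply Qs = p + 227.
New equilibrium: 1651 - 5p = p + 227 ⇒ 1424 = 6p ⇒ p = 712/3 ≈ 237.3333, Q = 1393/3 ≈ 464.3333.
Expenditure moves from 230×501 = 115230 to 237.3333×464.3333 = 110201.7778; change = -5028.22.

-5028.22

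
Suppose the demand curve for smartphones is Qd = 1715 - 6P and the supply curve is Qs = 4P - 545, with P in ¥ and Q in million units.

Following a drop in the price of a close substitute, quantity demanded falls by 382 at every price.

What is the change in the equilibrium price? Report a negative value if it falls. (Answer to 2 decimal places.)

Original equilibrium: 1715 - 6P = 4P - 545 gives 2260 = 10P, so P = 226 and Q = 359.
The shock moves the curves to Qd = 1333 - 6P and Qs = 4P - 545.
Equate the new curves: 1333 - 6P = 4P - 545, giving 1878 = 10P, P = 187.8, Q = 206.2.
ΔP = 187.8 − 226 = -38.20.

-38.20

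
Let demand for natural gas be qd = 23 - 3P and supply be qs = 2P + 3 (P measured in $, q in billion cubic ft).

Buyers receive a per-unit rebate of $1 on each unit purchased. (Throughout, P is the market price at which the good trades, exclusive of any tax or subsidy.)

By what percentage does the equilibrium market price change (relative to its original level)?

Solve the original market: 23 - 3P = 2P + 3, hence P = 4 and q = 11.
Since buyers' out-of-pocket price is the market price minus the rebate, the effective demand curve becomes qd = 26 - 3P.
Setting them equal: 26 - 3P = 2P + 3 → 23 = 5P, so P = 4.6 and q = 12.2.
%ΔP = (4.6 − 4) / 4 × 100 = +15%.

+15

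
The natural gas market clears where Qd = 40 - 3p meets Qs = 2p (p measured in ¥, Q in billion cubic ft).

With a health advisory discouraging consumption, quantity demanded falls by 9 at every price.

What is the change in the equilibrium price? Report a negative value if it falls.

Original equilibrium: 40 - 3p = 2p gives 40 = 5p, so p = 8 and Q = 16.
With the change applied: demand Qd = 31 - 3p, supply Qs = 2p.
Equate the new curves: 31 - 3p = 2p, giving 31 = 5p, p = 6.2, Q = 12.4.
Δp = 6.2 − 8 = -1.8.

-1.8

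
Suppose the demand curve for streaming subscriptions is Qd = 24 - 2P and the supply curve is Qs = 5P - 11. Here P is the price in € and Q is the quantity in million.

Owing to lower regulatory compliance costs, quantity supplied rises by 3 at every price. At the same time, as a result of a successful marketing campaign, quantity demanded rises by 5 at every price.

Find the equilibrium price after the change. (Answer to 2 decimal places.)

Original equilibrium: 24 - 2P = 5P - 11 gives 35 = 7P, so P = 5 and Q = 14.
With the change applied: demand Qd = 29 - 2P, supply Qs = 5P - 8.
New equilibrium: 29 - 2P = 5P - 8 ⇒ 37 = 7P ⇒ P = 37/7 ≈ 5.2857, Q = 129/7 ≈ 18.4286.

5.29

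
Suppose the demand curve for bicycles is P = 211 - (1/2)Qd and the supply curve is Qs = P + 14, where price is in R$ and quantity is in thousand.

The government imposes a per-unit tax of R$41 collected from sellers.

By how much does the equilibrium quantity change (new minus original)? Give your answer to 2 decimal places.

-27.33

Solve the original market: 422 - 2P = P + 14, hence P = 136 and Q = 150.
Since sellers keep the price net of the tax, the effective supply curve becomes Qs = P - 27.
New equilibrium: 422 - 2P = P - 27 ⇒ 449 = 3P ⇒ P = 449/3 ≈ 149.6667, Q = 368/3 ≈ 122.6667.
ΔQ = 122.6667 − 150 = -27.33.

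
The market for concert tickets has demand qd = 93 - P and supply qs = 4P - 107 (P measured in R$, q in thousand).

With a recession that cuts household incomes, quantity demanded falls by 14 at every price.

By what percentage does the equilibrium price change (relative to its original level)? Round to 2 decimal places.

-7.00

Before the shock: 93 - P = 4P - 107 ⇒ 200 = 5P ⇒ P = 40, q = 53.
With the change applied: demand qd = 79 - P, supply qs = 4P - 107.
Setting them equal: 79 - P = 4P - 107 → 186 = 5P, so P = 37.2 and q = 41.8.
%ΔP = (37.2 − 40) / 40 × 100 = -7.00%.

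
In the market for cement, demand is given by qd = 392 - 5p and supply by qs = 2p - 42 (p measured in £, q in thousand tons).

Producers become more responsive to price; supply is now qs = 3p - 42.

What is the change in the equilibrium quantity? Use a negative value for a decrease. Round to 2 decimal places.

Original equilibrium: 392 - 5p = 2p - 42 gives 434 = 7p, so p = 62 and q = 82.
The shock moves the curves to qd = 392 - 5p and qs = 3p - 42.
Equate the new curves: 392 - 5p = 3p - 42, giving 434 = 8p, p = 54.25, q = 120.75.
Δq = 120.75 − 82 = +38.75.

+38.75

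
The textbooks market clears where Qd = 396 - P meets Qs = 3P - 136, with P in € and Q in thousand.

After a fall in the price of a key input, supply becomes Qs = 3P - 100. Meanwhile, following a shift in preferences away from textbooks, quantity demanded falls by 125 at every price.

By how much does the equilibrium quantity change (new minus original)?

Solve the original market: 396 - P = 3P - 136, hence P = 133 and Q = 263.
After the shift, demand is Qd = 271 - P and supply is Qs = 3P - 100.
New equilibrium: 271 - P = 3P - 100 ⇒ 371 = 4P ⇒ P = 92.75, Q = 178.25.
ΔQ = 178.25 − 263 = -84.75.

-84.75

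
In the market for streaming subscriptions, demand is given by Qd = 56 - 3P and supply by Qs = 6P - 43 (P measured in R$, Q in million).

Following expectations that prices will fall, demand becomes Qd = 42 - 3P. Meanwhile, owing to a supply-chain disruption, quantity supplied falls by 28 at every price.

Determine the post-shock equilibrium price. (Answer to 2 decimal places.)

12.56

Solve the original market: 56 - 3P = 6P - 43, hence P = 11 and Q = 23.
The shock moves the curves to Qd = 42 - 3P and Qs = 6P - 71.
New equilibrium: 42 - 3P = 6P - 71 ⇒ 113 = 9P ⇒ P = 113/9 ≈ 12.5556, Q = 13/3 ≈ 4.3333.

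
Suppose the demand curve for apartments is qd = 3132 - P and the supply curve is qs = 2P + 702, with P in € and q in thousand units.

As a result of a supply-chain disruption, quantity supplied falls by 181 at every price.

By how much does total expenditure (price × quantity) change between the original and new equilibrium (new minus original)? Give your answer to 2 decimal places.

Initially, 3132 - P = 2P + 702, so 2430 = 3P and P = 810, q = 2322.
The new curves are qd = 3132 - P (demand) and qs = 2P + 521 (supply).
New equilibrium: 3132 - P = 2P + 521 ⇒ 2611 = 3P ⇒ P = 2611/3 ≈ 870.3333, q = 6785/3 ≈ 2261.6667.
Expenditure moves from 810×2322 = 1880820 to 870.3333×2261.6667 = 1968403.8889; change = +87583.89.

+87583.89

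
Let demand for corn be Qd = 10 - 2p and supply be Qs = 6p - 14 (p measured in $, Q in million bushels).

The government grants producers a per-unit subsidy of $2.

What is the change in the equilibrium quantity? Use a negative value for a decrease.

+3

Original equilibrium: 10 - 2p = 6p - 14 gives 24 = 8p, so p = 3 and Q = 4.
Since sellers receive the price plus the subsidy, the effective supply curve becomes Qs = 6p - 2.
New equilibrium: 10 - 2p = 6p - 2 ⇒ 12 = 8p ⇒ p = 1.5, Q = 7.
ΔQ = 7 − 4 = +3.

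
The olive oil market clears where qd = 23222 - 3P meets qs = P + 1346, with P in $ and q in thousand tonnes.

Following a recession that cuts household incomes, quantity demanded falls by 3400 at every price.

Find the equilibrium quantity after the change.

5965

Before the shock: 23222 - 3P = P + 1346 ⇒ 21876 = 4P ⇒ P = 5469, q = 6815.
With the change applied: demand qd = 19822 - 3P, supply qs = P + 1346.
New equilibrium: 19822 - 3P = P + 1346 ⇒ 18476 = 4P ⇒ P = 4619, q = 5965.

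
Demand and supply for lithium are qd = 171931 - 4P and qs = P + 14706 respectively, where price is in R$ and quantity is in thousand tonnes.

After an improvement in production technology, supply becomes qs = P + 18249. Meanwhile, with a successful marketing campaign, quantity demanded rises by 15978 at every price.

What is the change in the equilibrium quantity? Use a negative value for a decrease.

Before the shock: 171931 - 4P = P + 14706 ⇒ 157225 = 5P ⇒ P = 31445, q = 46151.
The new curves are qd = 187909 - 4P (demand) and qs = P + 18249 (supply).
Clearing the new market: 187909 - 4P = P + 18249, so P = 33932 and q = 52181.
Δq = 52181 − 46151 = +6030.

+6030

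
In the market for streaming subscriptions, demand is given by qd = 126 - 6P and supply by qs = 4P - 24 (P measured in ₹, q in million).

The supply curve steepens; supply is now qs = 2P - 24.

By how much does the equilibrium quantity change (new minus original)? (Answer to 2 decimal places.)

Initially, 126 - 6P = 4P - 24, so 150 = 10P and P = 15, q = 36.
After the shift, demand is qd = 126 - 6P and supply is qs = 2P - 24.
Setting them equal: 126 - 6P = 2P - 24 → 150 = 8P, so P = 18.75 and q = 13.5.
Δq = 13.5 − 36 = -22.50.

-22.50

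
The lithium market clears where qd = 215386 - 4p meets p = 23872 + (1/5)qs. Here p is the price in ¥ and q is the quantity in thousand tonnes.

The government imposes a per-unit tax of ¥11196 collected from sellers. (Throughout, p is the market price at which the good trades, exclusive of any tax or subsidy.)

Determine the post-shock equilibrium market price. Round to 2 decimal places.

43414.00

Before the shock: 215386 - 4p = 5p - 119360 ⇒ 334746 = 9p ⇒ p = 37194, q = 66610.
Since sellers keep the price net of the tax, the effective supply curve becomes qs = 5p - 175340.
New equilibrium: 215386 - 4p = 5p - 175340 ⇒ 390726 = 9p ⇒ p = 43414, q = 41730.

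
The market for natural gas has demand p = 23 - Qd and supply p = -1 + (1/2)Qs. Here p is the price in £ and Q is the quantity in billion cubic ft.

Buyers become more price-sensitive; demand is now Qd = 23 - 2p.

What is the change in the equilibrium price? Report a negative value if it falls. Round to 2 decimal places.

-1.75

Initially, 23 - p = 2p + 2, so 21 = 3p and p = 7, Q = 16.
With the change applied: demand Qd = 23 - 2p, supply Qs = 2p + 2.
Clearing the new market: 23 - 2p = 2p + 2, so p = 5.25 and Q = 12.5.
Δp = 5.25 − 7 = -1.75.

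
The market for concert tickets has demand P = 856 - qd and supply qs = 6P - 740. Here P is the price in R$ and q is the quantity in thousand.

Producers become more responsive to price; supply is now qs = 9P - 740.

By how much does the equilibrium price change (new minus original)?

Solve the original market: 856 - P = 6P - 740, hence P = 228 and q = 628.
The shock moves the curves to qd = 856 - P and qs = 9P - 740.
New equilibrium: 856 - P = 9P - 740 ⇒ 1596 = 10P ⇒ P = 159.6, q = 696.4.
ΔP = 159.6 − 228 = -68.4.

-68.4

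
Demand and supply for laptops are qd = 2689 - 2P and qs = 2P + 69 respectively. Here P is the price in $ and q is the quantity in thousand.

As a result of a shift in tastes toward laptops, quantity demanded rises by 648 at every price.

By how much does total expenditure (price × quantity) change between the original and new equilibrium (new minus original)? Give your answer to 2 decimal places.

Initially, 2689 - 2P = 2P + 69, so 2620 = 4P and P = 655, q = 1379.
With the change applied: demand qd = 3337 - 2P, supply qs = 2P + 69.
Setting them equal: 3337 - 2P = 2P + 69 → 3268 = 4P, so P = 817 and q = 1703.
Expenditure moves from 655×1379 = 903245 to 817×1703 = 1391351; change = +488106.00.

+488106.00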